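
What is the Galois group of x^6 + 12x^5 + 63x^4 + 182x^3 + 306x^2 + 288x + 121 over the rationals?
The polynomial f is an irreducible sextic over Q, so G = Gal(f/Q) is one of the 16 transitive subgroups 6T1, ..., 6T16 of S_6. The discriminant of f is -16003008, which is not a perfect square, so G is not contained in A_6. The transitive groups of degree 6 not contained in A_6 are: C_6 (6T1, order 6), S_3 (6T2, order 6), D_6 (6T3, order 12), C_3 x S_3 (6T5, order 18), A_4 x C_2 (6T6, order 24), S_4 (6T8, order 24), S_3 x S_3 (6T9, order 36), S_4 x C_2 (6T11, order 48), (S_3 x S_3) : C_2 (6T13, order 72), PGL(2,5) (6T14, order 120), S_6 (6T16, order 720). By Dedekind's theorem, for a prime p not dividing disc(f) the degrees of the irreducible factors of f mod p form the cycle type of an element of G. Factoring f modulo the 21 such primes p <= 89 (skipping 2, 3, 7, which divide the discriminant), each new pattern first appears at: mod 5: f = (x^6 + 2x^5 + 3x^4 + 2x^3 + x^2 + 3x + 1), pattern 6; mod 11: f = (x)(x^5 + x^4 + 8x^3 + 6x^2 + 9x + 2), pattern 5+1; mod 13: f = (x + 3)(x + 7)(x^4 + 2x^3 + 9x^2 + 11x + 7), pattern 4+1+1; mod 23: f = (x + 5)(x + 9)(x^2 + 9x + 16)(x^2 + 12x + 14), pattern 2+2+1+1; mod 43: f = (x^3 + 25x^2 + 24x + 21)(x^3 + 30x^2 + 20x + 16), pattern 3+3; mod 61: f = (x^2 + 36x + 40)(x^2 + 47x + 41)(x^2 + 51x + 35), pattern 2+2+2. No other pattern occurs in this range, so the set of observed cycle types is {6, 5+1, 4+1+1, 2+2+1+1, 3+3, 2+2+2}. The candidates containing elements of all these cycle types are PGL(2,5) (6T14) of order 120, S_6 (6T16) of order 720; the others are excluded. The observed types are precisely the cycle types that occur in PGL(2,5) (6T14) (apart from the identity). Each of the other remaining candidates has further cycle types, and by the Chebotarev density theorem the matching factorization patterns would occur for a proportion of primes equal to their share of the group: S_6 (6T16) additionally contains elements of type 4+2, 3+2+1, 3+1+1+1, 2+1+1+1+1 (265 of its 720 elements, about 37% of primes). None of the 21 primes tested shows any such pattern (for each of these groups the chance of that is below 10^-4), which rules them out. Hence G = PGL(2,5) (6T14), of order 120.

PGL(2,5) (also written S5(6))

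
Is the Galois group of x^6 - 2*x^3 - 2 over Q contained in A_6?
The polynomial is irreducible of degree 6 over Q. Its discriminant is 5038848, which is not a perfect square. A Galois group lies in the alternating group exactly when the discriminant is a square in Q, so the Galois group (S_3 x S_3) is not contained in A_6.

No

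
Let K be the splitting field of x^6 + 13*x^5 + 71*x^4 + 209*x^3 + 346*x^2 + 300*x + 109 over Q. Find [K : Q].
The degree of the splitting field over Q equals the order of the Galois group, so first determine the group. The polynomial f is an irreducible sextic over Q, so G = Gal(f/Q) is one of the 16 transitive subgroups 6T1, ..., 6T16 of S_6. The discriminant of f is 525625 = 725^2, a perfect square, so G is contained in A_6. The transitive groups of degree 6 contained in A_6 are: A_4 (6T4, order 12), S_4 (6T7, order 24), (C_3 x C_3) : C_4 (6T10, order 36), PSL(2,5) (6T12, order 60), A_6 (6T15, order 360). By Dedekind's theorem, for a prime p not dividing disc(f) the degrees of the irreducible factors of f mod p form the cycle type of an element of G. Factoring f modulo the 19 such primes p <= 73 (skipping 5, 29, which divide the discriminant), each new pattern first appears at: mod 2: f = (x^2 + x + 1)(x^4 + x + 1), pattern 4+2; mod 11: f = (x^3 + 3x^2 + 5x + 5)(x^3 + 10x^2 + 3x + 2), pattern 3+3; mod 19: f = (x + 13)(x + 14)(x^2 + 8x + 17)(x^2 + 16x + 8), pattern 2+2+1+1; mod 61: f = (x + 30)(x + 37)(x + 44)(x^3 + 24x^2 + 59x + 50), pattern 3+1+1+1. No other pattern occurs in this range, so the set of observed cycle types is {4+2, 3+3, 2+2+1+1, 3+1+1+1}. The candidates containing elements of all these cycle types are (C_3 x C_3) : C_4 (6T10) of order 36, A_6 (6T15) of order 360; the others are excluded. The observed types are precisely the cycle types that occur in (C_3 x C_3) : C_4 (6T10) (apart from the identity). Each of the other remaining candidates has further cycle types, and by the Chebotarev density theorem the matching factorization patterns would occur for a proportion of primes equal to their share of the group: A_6 (6T15) additionally contains elements of type 5+1 (144 of its 360 elements, about 40% of primes). None of the 19 primes tested shows any such pattern (for each of these groups the chance of that is below 10^-4), which rules them out. Hence G = (C_3 x C_3) : C_4 (6T10), of order 36. The Galois group (C_3 x C_3) : C_4 (6T10) has order 36, so the splitting field has degree 36 over Q.

36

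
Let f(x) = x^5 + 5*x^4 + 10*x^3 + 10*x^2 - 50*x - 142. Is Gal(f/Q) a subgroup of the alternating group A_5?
The polynomial is irreducible of degree 5 over Q. Its discriminant is 58564000000 = 242000^2, a perfect square. A Galois group lies in the alternating group exactly when the discriminant is a square in Q, so the Galois group (A_5) is contained in A_5.

Yes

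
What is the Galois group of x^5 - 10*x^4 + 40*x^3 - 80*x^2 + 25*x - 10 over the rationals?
The polynomial f is an irreducible quintic over Q, so G = Gal(f/Q) is a transitive subgroup of S_5: one of C_5 (5T1, order 5), D_5 (5T2, order 10), F_20 (5T3, order 20), A_5 (5T4, order 60) or S_5 (5T5, order 120). The discriminant of f is 58564000000 = 242000^2, a perfect square, so G is contained in A_5. The transitive groups of degree 5 contained in A_5 are: C_5 (5T1, order 5), D_5 (5T2, order 10), A_5 (5T4, order 60). By Dedekind's theorem, for a prime p not dividing disc(f) the degrees of the irreducible factors of f mod p form the cycle type of an element of G. Factoring f modulo the 3 such primes p <= 13 (skipping 2, 5, 11, which divide the discriminant), each new pattern first appears at: mod 3: f = (x^5 + 2x^4 + x^3 + x^2 + x + 2), pattern 5; mod 13: f = (x + 3)(x + 5)(x^3 + 8x^2 + 8), pattern 3+1+1. No other pattern occurs in this range, so the set of observed cycle types is {5, 3+1+1}. Among the candidates above, the only group containing elements of all these cycle types is A_5 (5T4) — each of C_5 (5T1), D_5 (5T2) lacks at least one of them. Hence G = A_5 (5T4), of order 60.

5T4: A_5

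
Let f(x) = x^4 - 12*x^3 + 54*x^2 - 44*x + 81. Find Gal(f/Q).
A_4 (order 12)

The polynomial is an irreducible quartic over Q and its discriminant is 1358954496 = 36864^2, a perfect square, so the Galois group is contained in A_4. The resolvent cubic y^3 - 54*y^2 + 204*y + 3896 is irreducible over Q. An irreducible resolvent with square discriminant gives A_4.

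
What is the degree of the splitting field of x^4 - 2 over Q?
The degree of the splitting field over Q equals the order of the Galois group, so first determine the group. The polynomial is an irreducible quartic over Q and its discriminant is -2048, which is not a perfect square, so the Galois group is not contained in A_4. The resolvent cubic y^3 + 8*y has exactly one rational root, so the Galois group is C_4 or D_4. The quartic remains irreducible over Q(sqrt(disc)), so the group is D_4. The Galois group D_4 (4T3) has order 8, so the splitting field has degree 8 over Q.

8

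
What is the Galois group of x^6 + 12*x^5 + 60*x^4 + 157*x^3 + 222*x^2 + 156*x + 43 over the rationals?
C_3 x S_3, the group 6T5 of order 18

The polynomial f is an irreducible sextic over Q, so G = Gal(f/Q) is one of the 16 transitive subgroups 6T1, ..., 6T16 of S_6. The discriminant of f is -177147, which is not a perfect square, so G is not contained in A_6. The transitive groups of degree 6 not contained in A_6 are: C_6 (6T1, order 6), S_3 (6T2, order 6), D_6 (6T3, order 12), C_3 x S_3 (6T5, order 18), A_4 x C_2 (6T6, order 24), S_4 (6T8, order 24), S_3 x S_3 (6T9, order 36), S_4 x C_2 (6T11, order 48), (S_3 x S_3) : C_2 (6T13, order 72), PGL(2,5) (6T14, order 120), S_6 (6T16, order 720). By Dedekind's theorem, for a prime p not dividing disc(f) the degrees of the irreducible factors of f mod p form the cycle type of an element of G. Factoring f modulo the 33 such primes p <= 139 (skipping 3, which divides the discriminant), each new pattern first appears at: mod 2: f = (x^6 + x^3 + 1), pattern 6; mod 7: f = (x + 3)(x + 4)(x + 6)(x^3 + 6x^2 + 5x + 4), pattern 3+1+1+1; mod 17: f = (x^2 + 5x + 13)(x^2 + 8x + 2)(x^2 + 16x + 1), pattern 2+2+2; mod 19: f = (x^3 + 6x^2 + 12x + 14)(x^3 + 6x^2 + 12x + 18), pattern 3+3; mod 73: f = (x + 15)(x + 23)(x + 24)(x + 31)(x + 32)(x + 33), pattern 1+1+1+1+1+1. No other pattern occurs in this range, so the set of observed cycle types is {6, 3+1+1+1, 2+2+2, 3+3, 1+1+1+1+1+1}. The candidates containing elements of all these cycle types are C_3 x S_3 (6T5) of order 18, S_3 x S_3 (6T9) of order 36, (S_3 x S_3) : C_2 (6T13) of order 72, S_6 (6T16) of order 720; the others are excluded. The observed types are precisely the cycle types that occur in C_3 x S_3 (6T5). Each of the other remaining candidates has further cycle types, and by the Chebotarev density theorem the matching factorization patterns would occur for a proportion of primes equal to their share of the group: S_3 x S_3 (6T9) additionally contains elements of type 2+2+1+1 (9 of its 36 elements, about 25% of primes); (S_3 x S_3) : C_2 (6T13) additionally contains elements of type 4+2, 3+2+1, 2+2+1+1, 2+1+1+1+1 (45 of its 72 elements, about 62% of primes); S_6 (6T16) additionally contains elements of type 5+1, 4+2, 4+1+1, 3+2+1, 2+2+1+1, 2+1+1+1+1 (504 of its 720 elements, about 70% of primes). None of the 33 primes tested shows any such pattern (for each of these groups the chance of that is below 10^-4), which rules them out. Hence G = C_3 x S_3 (6T5), of order 18.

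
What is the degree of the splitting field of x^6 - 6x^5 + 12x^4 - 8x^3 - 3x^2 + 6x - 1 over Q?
24

The degree of the splitting field over Q equals the order of the Galois group, so first determine the group. The polynomial f is an irreducible sextic over Q, so G = Gal(f/Q) is one of the 16 transitive subgroups 6T1, ..., 6T16 of S_6. The discriminant of f is -419904, which is not a perfect square, so G is not contained in A_6. The transitive groups of degree 6 not contained in A_6 are: C_6 (6T1, order 6), S_3 (6T2, order 6), D_6 (6T3, order 12), C_3 x S_3 (6T5, order 18), A_4 x C_2 (6T6, order 24), S_4 (6T8, order 24), S_3 x S_3 (6T9, order 36), S_4 x C_2 (6T11, order 48), (S_3 x S_3) : C_2 (6T13, order 72), PGL(2,5) (6T14, order 120), S_6 (6T16, order 720). By Dedekind's theorem, for a prime p not dividing disc(f) the degrees of the irreducible factors of f mod p form the cycle type of an element of G. Factoring f modulo the 33 such primes p <= 149 (skipping 2, 3, which divide the discriminant), each new pattern first appears at: mod 5: f = (x^3 + x^2 + 4x + 1)(x^3 + 3x^2 + 4), pattern 3+3; mod 7: f = (x^6 + x^5 + 5x^4 + 6x^3 + 4x^2 + 6x + 6), pattern 6; mod 17: f = (x + 1)(x + 14)(x^2 + 15x + 7)(x^2 + 15x + 13), pattern 2+2+1+1; mod 19: f = (x + 5)(x + 6)(x + 11)(x + 12)(x^2 + 17x + 7), pattern 2+1+1+1+1; mod 71: f = (x^2 + 69x + 41)(x^2 + 69x + 46)(x^2 + 69x + 55), pattern 2+2+2. No other pattern occurs in this range, so the set of observed cycle types is {3+3, 6, 2+2+1+1, 2+1+1+1+1, 2+2+2}. The candidates containing elements of all these cycle types are A_4 x C_2 (6T6) of order 24, S_4 x C_2 (6T11) of order 48, (S_3 x S_3) : C_2 (6T13) of order 72, S_6 (6T16) of order 720; the others are excluded. The observed types are precisely the cycle types that occur in A_4 x C_2 (6T6) (apart from the identity). Each of the other remaining candidates has further cycle types, and by the Chebotarev density theorem the matching factorization patterns would occur for a proportion of primes equal to their share of the group: S_4 x C_2 (6T11) additionally contains elements of type 4+2, 4+1+1 (12 of its 48 elements, about 25% of primes); (S_3 x S_3) : C_2 (6T13) additionally contains elements of type 4+2, 3+2+1, 3+1+1+1 (34 of its 72 elements, about 47% of primes); S_6 (6T16) additionally contains elements of type 5+1, 4+2, 4+1+1, 3+2+1, 3+1+1+1 (484 of its 720 elements, about 67% of primes). None of the 33 primes tested shows any such pattern (for each of these groups the chance of that is below 10^-4), which rules them out. Hence G = A_4 x C_2 (6T6), of order 24. The Galois group A_4 x C_2 (6T6) has order 24, so the splitting field has degree 24 over Q.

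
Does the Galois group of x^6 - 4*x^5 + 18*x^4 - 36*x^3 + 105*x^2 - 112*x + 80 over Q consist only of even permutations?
The polynomial is irreducible of degree 6 over Q. Its discriminant is -685658418184192, which is not a perfect square. A Galois group lies in the alternating group exactly when the discriminant is a square in Q, so the Galois group ((S_3 x S_3) : C_2) is not contained in A_6.

No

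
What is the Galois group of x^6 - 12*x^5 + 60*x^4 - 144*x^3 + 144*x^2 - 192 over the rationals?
S_3 x S_3 (also written G36-)

The polynomial f is an irreducible sextic over Q, so G = Gal(f/Q) is one of the 16 transitive subgroups 6T1, ..., 6T16 of S_6. The discriminant of f is 5410421842378752, which is not a perfect square, so G is not contained in A_6. The transitive groups of degree 6 not contained in A_6 are: C_6 (6T1, order 6), S_3 (6T2, order 6), D_6 (6T3, order 12), C_3 x S_3 (6T5, order 18), A_4 x C_2 (6T6, order 24), S_4 (6T8, order 24), S_3 x S_3 (6T9, order 36), S_4 x C_2 (6T11, order 48), (S_3 x S_3) : C_2 (6T13, order 72), PGL(2,5) (6T14, order 120), S_6 (6T16, order 720). By Dedekind's theorem, for a prime p not dividing disc(f) the degrees of the irreducible factors of f mod p form the cycle type of an element of G. Factoring f modulo the 23 such primes p <= 97 (skipping 2, 3, which divide the discriminant), each new pattern first appears at: mod 5: f = (x^6 + 3x^5 + x^3 + 4x^2 + 3), pattern 6; mod 11: f = (x + 3)(x + 10)(x^2 + 2x + 6)(x^2 + 6x + 7), pattern 2+2+1+1; mod 13: f = (x + 1)(x + 7)(x + 12)(x^3 + 7x^2 + 12x + 7), pattern 3+1+1+1; mod 31: f = (x^2 + 9x + 22)(x^2 + 11x + 8)(x^2 + 30x + 13), pattern 2+2+2; mod 97: f = (x^3 + 91x^2 + 12x + 17)(x^3 + 91x^2 + 12x + 80), pattern 3+3. No other pattern occurs in this range, so the set of observed cycle types is {6, 2+2+1+1, 3+1+1+1, 2+2+2, 3+3}. The candidates containing elements of all these cycle types are S_3 x S_3 (6T9) of order 36, (S_3 x S_3) : C_2 (6T13) of order 72, S_6 (6T16) of order 720; the others are excluded. The observed types are precisely the cycle types that occur in S_3 x S_3 (6T9) (apart from the identity). Each of the other remaining candidates has further cycle types, and by the Chebotarev density theorem the matching factorization patterns would occur for a proportion of primes equal to their share of the group: (S_3 x S_3) : C_2 (6T13) additionally contains elements of type 4+2, 3+2+1, 2+1+1+1+1 (36 of its 72 elements, about 50% of primes); S_6 (6T16) additionally contains elements of type 5+1, 4+2, 4+1+1, 3+2+1, 2+1+1+1+1 (459 of its 720 elements, about 64% of primes). None of the 23 primes tested shows any such pattern (for each of these groups the chance of that is below 10^-4), which rules them out. Hence G = S_3 x S_3 (6T9), of order 36.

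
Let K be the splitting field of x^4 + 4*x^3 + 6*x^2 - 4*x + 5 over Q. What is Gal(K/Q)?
The polynomial is an irreducible quartic over Q and its discriminant is 331776 = 576^2, a perfect square, so the Galois group is contained in A_4. The resolvent cubic y^3 - 6*y^2 - 36*y + 24 is irreducible over Q. An irreducible resolvent with square discriminant gives A_4.

A_4, the alternating group on 4 letters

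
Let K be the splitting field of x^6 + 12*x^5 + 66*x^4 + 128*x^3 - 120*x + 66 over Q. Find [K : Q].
The degree of the splitting field over Q equals the order of the Galois group, so first determine the group. The polynomial f is an irreducible sextic over Q, so G = Gal(f/Q) is one of the 16 transitive subgroups 6T1, ..., 6T16 of S_6. The discriminant of f is -8214338407680000, which is not a perfect square, so G is not contained in A_6. The transitive groups of degree 6 not contained in A_6 are: C_6 (6T1, order 6), S_3 (6T2, order 6), D_6 (6T3, order 12), C_3 x S_3 (6T5, order 18), A_4 x C_2 (6T6, order 24), S_4 (6T8, order 24), S_3 x S_3 (6T9, order 36), S_4 x C_2 (6T11, order 48), (S_3 x S_3) : C_2 (6T13, order 72), PGL(2,5) (6T14, order 120), S_6 (6T16, order 720). By Dedekind's theorem, for a prime p not dividing disc(f) the degrees of the irreducible factors of f mod p form the cycle type of an element of G. Factoring f modulo the 79 such primes p <= 433 (skipping 2, 3, 5, 23, 43, which divide the discriminant), each new pattern first appears at: mod 7: f = (x^6 + 5x^5 + 3x^4 + 2x^3 + 6x + 3), pattern 6; mod 11: f = (x)(x + 9)(x^2 + 4x + 2)(x^2 + 10x + 8), pattern 2+2+1+1; mod 19: f = (x^3 + 5x^2 + 4x + 5)(x^3 + 7x^2 + 8x + 17), pattern 3+3; mod 29: f = (x^2 + 5x + 18)(x^2 + 16x + 16)(x^2 + 20x + 25), pattern 2+2+2; mod 283: f = (x + 119)(x + 123)(x + 145)(x + 228)(x + 260)(x + 269), pattern 1+1+1+1+1+1. No other pattern occurs in this range, so the set of observed cycle types is {6, 2+2+1+1, 3+3, 2+2+2, 1+1+1+1+1+1}. The candidates containing elements of all these cycle types are D_6 (6T3) of order 12, A_4 x C_2 (6T6) of order 24, S_3 x S_3 (6T9) of order 36, S_4 x C_2 (6T11) of order 48, (S_3 x S_3) : C_2 (6T13) of order 72, PGL(2,5) (6T14) of order 120, S_6 (6T16) of order 720; the others are excluded. The observed types are precisely the cycle types that occur in D_6 (6T3). Each of the other remaining candidates has further cycle types, and by the Chebotarev density theorem the matching factorization patterns would occur for a proportion of primes equal to their share of the group: A_4 x C_2 (6T6) additionally contains elements of type 2+1+1+1+1 (3 of its 24 elements, about 12% of primes); S_3 x S_3 (6T9) additionally contains elements of type 3+1+1+1 (4 of its 36 elements, about 11% of primes); S_4 x C_2 (6T11) additionally contains elements of type 4+2, 4+1+1, 2+1+1+1+1 (15 of its 48 elements, about 31% of primes); (S_3 x S_3) : C_2 (6T13) additionally contains elements of type 4+2, 3+2+1, 3+1+1+1, 2+1+1+1+1 (40 of its 72 elements, about 56% of primes); PGL(2,5) (6T14) additionally contains elements of type 5+1, 4+1+1 (54 of its 120 elements, about 45% of primes); S_6 (6T16) additionally contains elements of type 5+1, 4+2, 4+1+1, 3+2+1, 3+1+1+1, 2+1+1+1+1 (499 of its 720 elements, about 69% of primes). None of the 79 primes tested shows any such pattern (for each of these groups the chance of that is below 10^-4), which rules them out. Hence G = D_6 (6T3), of order 12. The Galois group D_6 (6T3) has order 12, so the splitting field has degree 12 over Q.

12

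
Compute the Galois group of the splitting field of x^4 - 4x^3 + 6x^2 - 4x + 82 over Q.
The polynomial is an irreducible quartic over Q and its discriminant is 136048896 = 11664^2, a perfect square, so the Galois group is contained in A_4. The resolvent cubic y^3 - 6*y^2 - 312*y + 640 splits completely over Q, which gives the Klein four-group V_4.

V_4 (order 4)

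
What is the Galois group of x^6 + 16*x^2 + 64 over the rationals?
S_4 x C_2

The polynomial f is an irreducible sextic over Q, so G = Gal(f/Q) is one of the 16 transitive subgroups 6T1, ..., 6T16 of S_6. The discriminant of f is -66039417143296, which is not a perfect square, so G is not contained in A_6. The transitive groups of degree 6 not contained in A_6 are: C_6 (6T1, order 6), S_3 (6T2, order 6), D_6 (6T3, order 12), C_3 x S_3 (6T5, order 18), A_4 x C_2 (6T6, order 24), S_4 (6T8, order 24), S_3 x S_3 (6T9, order 36), S_4 x C_2 (6T11, order 48), (S_3 x S_3) : C_2 (6T13, order 72), PGL(2,5) (6T14, order 120), S_6 (6T16, order 720). By Dedekind's theorem, for a prime p not dividing disc(f) the degrees of the irreducible factors of f mod p form the cycle type of an element of G. Factoring f modulo the 17 such primes p <= 67 (skipping 2, 31, which divide the discriminant), each new pattern first appears at: mod 3: f = (x + 1)(x + 2)(x^4 + x^2 + 2), pattern 4+1+1; mod 5: f = (x^3 + x^2 + 3x + 4)(x^3 + 4x^2 + 3x + 1), pattern 3+3; mod 7: f = (x^6 + 2x^2 + 1), pattern 6; mod 11: f = (x^2 + 3)(x^2 + 2x + 6)(x^2 + 9x + 6), pattern 2+2+2; mod 13: f = (x^2 + 11)(x^4 + 2x^2 + 7), pattern 4+2; mod 37: f = (x + 10)(x + 27)(x^2 + 18x + 27)(x^2 + 19x + 27), pattern 2+2+1+1; mod 47: f = (x + 10)(x + 18)(x + 29)(x + 37)(x^2 + 1), pattern 2+1+1+1+1. No other pattern occurs in this range, so the set of observed cycle types is {4+1+1, 3+3, 6, 2+2+2, 4+2, 2+2+1+1, 2+1+1+1+1}. The candidates containing elements of all these cycle types are S_4 x C_2 (6T11) of order 48, S_6 (6T16) of order 720; the others are excluded. The observed types are precisely the cycle types that occur in S_4 x C_2 (6T11) (apart from the identity). Each of the other remaining candidates has further cycle types, and by the Chebotarev density theorem the matching factorization patterns would occur for a proportion of primes equal to their share of the group: S_6 (6T16) additionally contains elements of type 5+1, 3+2+1, 3+1+1+1 (304 of its 720 elements, about 42% of primes). None of the 17 primes tested shows any such pattern (for each of these groups the chance of that is below 10^-4), which rules them out. Hence G = S_4 x C_2 (6T11), of order 48.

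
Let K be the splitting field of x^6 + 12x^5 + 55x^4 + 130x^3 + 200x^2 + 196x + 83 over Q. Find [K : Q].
The degree of the splitting field over Q equals the order of the Galois group, so first determine the group. The polynomial f is an irreducible sextic over Q, so G = Gal(f/Q) is one of the 16 transitive subgroups 6T1, ..., 6T16 of S_6. The discriminant of f is 458719034944 = 677288^2, a perfect square, so G is contained in A_6. The transitive groups of degree 6 contained in A_6 are: A_4 (6T4, order 12), S_4 (6T7, order 24), (C_3 x C_3) : C_4 (6T10, order 36), PSL(2,5) (6T12, order 60), A_6 (6T15, order 360). By Dedekind's theorem, for a prime p not dividing disc(f) the degrees of the irreducible factors of f mod p form the cycle type of an element of G. Factoring f modulo the 79 such primes p <= 419 (skipping 2, 31, which divide the discriminant), each new pattern first appears at: mod 3: f = (x^2 + 1)(x^4 + x + 2), pattern 4+2; mod 5: f = (x^3 + 3x^2 + 2)(x^3 + 4x^2 + 3x + 4), pattern 3+3; mod 11: f = (x + 2)(x + 6)(x^2 + 4)(x^2 + 4x + 7), pattern 2+2+1+1; mod 67: f = (x + 4)(x + 17)(x + 35)(x + 36)(x + 59)(x + 62), pattern 1+1+1+1+1+1. No other pattern occurs in this range, so the set of observed cycle types is {4+2, 3+3, 2+2+1+1, 1+1+1+1+1+1}. The candidates containing elements of all these cycle types are S_4 (6T7) of order 24, (C_3 x C_3) : C_4 (6T10) of order 36, A_6 (6T15) of order 360; the others are excluded. The observed types are precisely the cycle types that occur in S_4 (6T7). Each of the other remaining candidates has further cycle types, and by the Chebotarev density theorem the matching factorization patterns would occur for a proportion of primes equal to their share of the group: (C_3 x C_3) : C_4 (6T10) additionally contains elements of type 3+1+1+1 (4 of its 36 elements, about 11% of primes); A_6 (6T15) additionally contains elements of type 5+1, 3+1+1+1 (184 of its 360 elements, about 51% of primes). None of the 79 primes tested shows any such pattern (for each of these groups the chance of that is below 10^-4), which rules them out. Hence G = S_4 (6T7), of order 24. The Galois group S_4 (6T7) has order 24, so the splitting field has degree 24 over Q.

24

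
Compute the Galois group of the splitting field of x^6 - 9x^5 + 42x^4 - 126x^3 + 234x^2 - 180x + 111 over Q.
6T1: C_6

The polynomial f is an irreducible sextic over Q, so G = Gal(f/Q) is one of the 16 transitive subgroups 6T1, ..., 6T16 of S_6. The discriminant of f is -4354249146770043, which is not a perfect square, so G is not contained in A_6. The transitive groups of degree 6 not contained in A_6 are: C_6 (6T1, order 6), S_3 (6T2, order 6), D_6 (6T3, order 12), C_3 x S_3 (6T5, order 18), A_4 x C_2 (6T6, order 24), S_4 (6T8, order 24), S_3 x S_3 (6T9, order 36), S_4 x C_2 (6T11, order 48), (S_3 x S_3) : C_2 (6T13, order 72), PGL(2,5) (6T14, order 120), S_6 (6T16, order 720). By Dedekind's theorem, for a prime p not dividing disc(f) the degrees of the irreducible factors of f mod p form the cycle type of an element of G. Factoring f modulo the 37 such primes p <= 173 (skipping 3, 17, 73, which divide the discriminant), each new pattern first appears at: mod 2: f = (x^6 + x^5 + 1), pattern 6; mod 7: f = (x^3 + 2x^2 + 3x + 5)(x^3 + 3x^2 + 5x + 4), pattern 3+3; mod 19: f = (x + 1)(x + 2)(x + 7)(x + 10)(x + 13)(x + 15), pattern 1+1+1+1+1+1; mod 53: f = (x^2 + 28x + 6)(x^2 + 29x + 3)(x^2 + 40x + 15), pattern 2+2+2. No other pattern occurs in this range, so the set of observed cycle types is {6, 3+3, 1+1+1+1+1+1, 2+2+2}. The candidates containing elements of all these cycle types are C_6 (6T1) of order 6, D_6 (6T3) of order 12, C_3 x S_3 (6T5) of order 18, A_4 x C_2 (6T6) of order 24, S_3 x S_3 (6T9) of order 36, S_4 x C_2 (6T11) of order 48, (S_3 x S_3) : C_2 (6T13) of order 72, PGL(2,5) (6T14) of order 120, S_6 (6T16) of order 720; the others are excluded. The observed types are precisely the cycle types that occur in C_6 (6T1). Each of the other remaining candidates has further cycle types, and by the Chebotarev density theorem the matching factorization patterns would occur for a proportion of primes equal to their share of the group: D_6 (6T3) additionally contains elements of type 2+2+1+1 (3 of its 12 elements, about 25% of primes); C_3 x S_3 (6T5) additionally contains elements of type 3+1+1+1 (4 of its 18 elements, about 22% of primes); A_4 x C_2 (6T6) additionally contains elements of type 2+2+1+1, 2+1+1+1+1 (6 of its 24 elements, about 25% of primes); S_3 x S_3 (6T9) additionally contains elements of type 3+1+1+1, 2+2+1+1 (13 of its 36 elements, about 36% of primes); S_4 x C_2 (6T11) additionally contains elements of type 4+2, 4+1+1, 2+2+1+1, 2+1+1+1+1 (24 of its 48 elements, about 50% of primes); (S_3 x S_3) : C_2 (6T13) additionally contains elements of type 4+2, 3+2+1, 3+1+1+1, 2+2+1+1, 2+1+1+1+1 (49 of its 72 elements, about 68% of primes); PGL(2,5) (6T14) additionally contains elements of type 5+1, 4+1+1, 2+2+1+1 (69 of its 120 elements, about 58% of primes); S_6 (6T16) additionally contains elements of type 5+1, 4+2, 4+1+1, 3+2+1, 3+1+1+1, 2+2+1+1, 2+1+1+1+1 (544 of its 720 elements, about 76% of primes). None of the 37 primes tested shows any such pattern (for each of these groups the chance of that is below 10^-4), which rules them out. Hence G = C_6 (6T1), of order 6.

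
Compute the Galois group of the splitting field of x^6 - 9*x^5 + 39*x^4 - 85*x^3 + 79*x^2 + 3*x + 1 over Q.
The polynomial f is an irreducible sextic over Q, so G = Gal(f/Q) is one of the 16 transitive subgroups 6T1, ..., 6T16 of S_6. The discriminant of f is -548553067783, which is not a perfect square, so G is not contained in A_6. The transitive groups of degree 6 not contained in A_6 are: C_6 (6T1, order 6), S_3 (6T2, order 6), D_6 (6T3, order 12), C_3 x S_3 (6T5, order 18), A_4 x C_2 (6T6, order 24), S_4 (6T8, order 24), S_3 x S_3 (6T9, order 36), S_4 x C_2 (6T11, order 48), (S_3 x S_3) : C_2 (6T13, order 72), PGL(2,5) (6T14, order 120), S_6 (6T16, order 720). By Dedekind's theorem, for a prime p not dividing disc(f) the degrees of the irreducible factors of f mod p form the cycle type of an element of G. Factoring f modulo the 37 such primes p <= 167 (skipping 7, 29, which divide the discriminant), each new pattern first appears at: mod 2: f = (x^3 + x + 1)(x^3 + x^2 + 1), pattern 3+3; mod 3: f = (x^6 + 2x^3 + x^2 + 1), pattern 6; mod 13: f = (x^2 + 7x + 3)(x^2 + 11x + 12)(x^2 + 12x + 4), pattern 2+2+2; mod 43: f = (x + 3)(x + 5)(x + 7)(x + 29)(x + 35)(x + 41), pattern 1+1+1+1+1+1. No other pattern occurs in this range, so the set of observed cycle types is {3+3, 6, 2+2+2, 1+1+1+1+1+1}. The candidates containing elements of all these cycle types are C_6 (6T1) of order 6, D_6 (6T3) of order 12, C_3 x S_3 (6T5) of order 18, A_4 x C_2 (6T6) of order 24, S_3 x S_3 (6T9) of order 36, S_4 x C_2 (6T11) of order 48, (S_3 x S_3) : C_2 (6T13) of order 72, PGL(2,5) (6T14) of order 120, S_6 (6T16) of order 720; the others are excluded. The observed types are precisely the cycle types that occur in C_6 (6T1). Each of the other remaining candidates has further cycle types, and by the Chebotarev density theorem the matching factorization patterns would occur for a proportion of primes equal to their share of the group: D_6 (6T3) additionally contains elements of type 2+2+1+1 (3 of its 12 elements, about 25% of primes); C_3 x S_3 (6T5) additionally contains elements of type 3+1+1+1 (4 of its 18 elements, about 22% of primes); A_4 x C_2 (6T6) additionally contains elements of type 2+2+1+1, 2+1+1+1+1 (6 of its 24 elements, about 25% of primes); S_3 x S_3 (6T9) additionally contains elements of type 3+1+1+1, 2+2+1+1 (13 of its 36 elements, about 36% of primes); S_4 x C_2 (6T11) additionally contains elements of type 4+2, 4+1+1, 2+2+1+1, 2+1+1+1+1 (24 of its 48 elements, about 50% of primes); (S_3 x S_3) : C_2 (6T13) additionally contains elements of type 4+2, 3+2+1, 3+1+1+1, 2+2+1+1, 2+1+1+1+1 (49 of its 72 elements, about 68% of primes); PGL(2,5) (6T14) additionally contains elements of type 5+1, 4+1+1, 2+2+1+1 (69 of its 120 elements, about 58% of primes); S_6 (6T16) additionally contains elements of type 5+1, 4+2, 4+1+1, 3+2+1, 3+1+1+1, 2+2+1+1, 2+1+1+1+1 (544 of its 720 elements, about 76% of primes). None of the 37 primes tested shows any such pattern (for each of these groups the chance of that is below 10^-4), which rules them out. Hence G = C_6 (6T1), of order 6.

C_6 (order 6)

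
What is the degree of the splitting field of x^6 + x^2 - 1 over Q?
24

The degree of the splitting field over Q equals the order of the Galois group, so first determine the group. The polynomial f is an irreducible sextic over Q, so G = Gal(f/Q) is one of the 16 transitive subgroups 6T1, ..., 6T16 of S_6. The discriminant of f is 61504 = 248^2, a perfect square, so G is contained in A_6. The transitive groups of degree 6 contained in A_6 are: A_4 (6T4, order 12), S_4 (6T7, order 24), (C_3 x C_3) : C_4 (6T10, order 36), PSL(2,5) (6T12, order 60), A_6 (6T15, order 360). By Dedekind's theorem, for a prime p not dividing disc(f) the degrees of the irreducible factors of f mod p form the cycle type of an element of G. Factoring f modulo the 79 such primes p <= 419 (skipping 2, 31, which divide the discriminant), each new pattern first appears at: mod 3: f = (x^2 + 1)(x^4 + 2x^2 + 2), pattern 4+2; mod 5: f = (x^3 + x^2 + 3x + 4)(x^3 + 4x^2 + 3x + 1), pattern 3+3; mod 11: f = (x + 3)(x + 8)(x^2 + 4x + 7)(x^2 + 7x + 7), pattern 2+2+1+1; mod 67: f = (x + 2)(x + 3)(x + 11)(x + 56)(x + 64)(x + 65), pattern 1+1+1+1+1+1. No other pattern occurs in this range, so the set of observed cycle types is {4+2, 3+3, 2+2+1+1, 1+1+1+1+1+1}. The candidates containing elements of all these cycle types are S_4 (6T7) of order 24, (C_3 x C_3) : C_4 (6T10) of order 36, A_6 (6T15) of order 360; the others are excluded. The observed types are precisely the cycle types that occur in S_4 (6T7). Each of the other remaining candidates has further cycle types, and by the Chebotarev density theorem the matching factorization patterns would occur for a proportion of primes equal to their share of the group: (C_3 x C_3) : C_4 (6T10) additionally contains elements of type 3+1+1+1 (4 of its 36 elements, about 11% of primes); A_6 (6T15) additionally contains elements of type 5+1, 3+1+1+1 (184 of its 360 elements, about 51% of primes). None of the 79 primes tested shows any such pattern (for each of these groups the chance of that is below 10^-4), which rules them out. Hence G = S_4 (6T7), of order 24. The Galois group S_4 (6T7) has order 24, so the splitting field has degree 24 over Q.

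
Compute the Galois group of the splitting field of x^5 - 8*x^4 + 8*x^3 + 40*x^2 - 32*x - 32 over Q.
The polynomial f is an irreducible quintic over Q, so G = Gal(f/Q) is a transitive subgroup of S_5: one of C_5 (5T1, order 5), D_5 (5T2, order 10), F_20 (5T3, order 20), A_5 (5T4, order 60) or S_5 (5T5, order 120). The discriminant of f is 15352201216 = 123904^2, a perfect square, so G is contained in A_5. The transitive groups of degree 5 contained in A_5 are: C_5 (5T1, order 5), D_5 (5T2, order 10), A_5 (5T4, order 60). By Dedekind's theorem, for a prime p not dividing disc(f) the degrees of the irreducible factors of f mod p form the cycle type of an element of G. Factoring f modulo the 14 such primes p <= 53 (skipping 2, 11, which divide the discriminant), each new pattern first appears at: mod 3: f = (x^5 + x^4 + 2x^3 + x^2 + x + 1), pattern 5; mod 23: f = (x + 1)(x + 9)(x + 13)(x + 16)(x + 22), pattern 1+1+1+1+1. No other pattern occurs in this range, so the set of observed cycle types is {5, 1+1+1+1+1}. The candidates containing elements of all these cycle types are C_5 (5T1) of order 5, D_5 (5T2) of order 10, A_5 (5T4) of order 60; the others are excluded. The observed types are precisely the cycle types that occur in C_5 (5T1). Each of the other remaining candidates has further cycle types, and by the Chebotarev density theorem the matching factorization patterns would occur for a proportion of primes equal to their share of the group: D_5 (5T2) additionally contains elements of type 2+2+1 (5 of its 10 elements, about 50% of primes); A_5 (5T4) additionally contains elements of type 3+1+1, 2+2+1 (35 of its 60 elements, about 58% of primes). None of the 14 primes tested shows any such pattern (for each of these groups the chance of that is below 10^-4), which rules them out. Hence G = C_5 (5T1), of order 5.

5T1: C_5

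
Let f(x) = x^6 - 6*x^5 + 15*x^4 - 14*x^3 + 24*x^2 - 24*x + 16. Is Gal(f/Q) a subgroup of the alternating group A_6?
No

The polynomial is irreducible of degree 6 over Q. Its discriminant is -1160950579200, which is not a perfect square. A Galois group lies in the alternating group exactly when the discriminant is a square in Q, so the Galois group (S_3) is not contained in A_6.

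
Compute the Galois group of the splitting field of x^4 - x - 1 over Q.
The polynomial is an irreducible quartic over Q and its discriminant is -283, which is not a perfect square, so the Galois group is not contained in A_4. The resolvent cubic y^3 + 4*y - 1 is irreducible over Q. An irreducible resolvent with non-square discriminant gives S_4.

S_4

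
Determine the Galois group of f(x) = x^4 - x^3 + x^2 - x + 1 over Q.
4T1: C_4

The polynomial is an irreducible quartic over Q and its discriminant is 125, which is not a perfect square, so the Galois group is not contained in A_4. The resolvent cubic y^3 - y^2 - 3*y + 2 has exactly one rational root, so the Galois group is C_4 or D_4. The quartic becomes reducible over Q(sqrt(disc)), so the group is C_4.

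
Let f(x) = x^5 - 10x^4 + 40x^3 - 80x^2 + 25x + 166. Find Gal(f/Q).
The polynomial f is an irreducible quintic over Q, so G = Gal(f/Q) is a transitive subgroup of S_5: one of C_5 (5T1, order 5), D_5 (5T2, order 10), F_20 (5T3, order 20), A_5 (5T4, order 60) or S_5 (5T5, order 120). The discriminant of f is 58564000000 = 242000^2, a perfect square, so G is contained in A_5. The transitive groups of degree 5 contained in A_5 are: C_5 (5T1, order 5), D_5 (5T2, order 10), A_5 (5T4, order 60). By Dedekind's theorem, for a prime p not dividing disc(f) the degrees of the irreducible factors of f mod p form the cycle type of an element of G. Factoring f modulo the 3 such primes p <= 13 (skipping 2, 5, 11, which divide the discriminant), each new pattern first appears at: mod 3: f = (x^5 + 2x^4 + x^3 + x^2 + x + 1), pattern 5; mod 13: f = (x + 4)(x + 6)(x^3 + 6x^2 + 8x + 8), pattern 3+1+1. No other pattern occurs in this range, so the set of observed cycle types is {5, 3+1+1}. Among the candidates above, the only group containing elements of all these cycle types is A_5 (5T4) — each of C_5 (5T1), D_5 (5T2) lacks at least one of them. Hence G = A_5 (5T4), of order 60.

5T4: A_5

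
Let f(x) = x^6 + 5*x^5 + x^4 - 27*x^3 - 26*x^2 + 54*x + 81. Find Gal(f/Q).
The polynomial f is an irreducible sextic over Q, so G = Gal(f/Q) is one of the 16 transitive subgroups 6T1, ..., 6T16 of S_6. The discriminant of f is 1064390625 = 32625^2, a perfect square, so G is contained in A_6. The transitive groups of degree 6 contained in A_6 are: A_4 (6T4, order 12), S_4 (6T7, order 24), (C_3 x C_3) : C_4 (6T10, order 36), PSL(2,5) (6T12, order 60), A_6 (6T15, order 360). By Dedekind's theorem, for a prime p not dividing disc(f) the degrees of the irreducible factors of f mod p form the cycle type of an element of G. Factoring f modulo the 19 such primes p <= 79 (skipping 3, 5, 29, which divide the discriminant), each new pattern first appears at: mod 2: f = (x^2 + x + 1)(x^4 + x + 1), pattern 4+2; mod 11: f = (x^3 + 2x^2 + 9x + 9)(x^3 + 3x^2 + 8x + 9), pattern 3+3; mod 19: f = (x + 8)(x + 12)(x^2 + 8x + 13)(x^2 + 15x + 15), pattern 2+2+1+1; mod 61: f = (x + 6)(x + 53)(x + 57)(x^3 + 11x^2 + 46x + 9), pattern 3+1+1+1. No other pattern occurs in this range, so the set of observed cycle types is {4+2, 3+3, 2+2+1+1, 3+1+1+1}. The candidates containing elements of all these cycle types are (C_3 x C_3) : C_4 (6T10) of order 36, A_6 (6T15) of order 360; the others are excluded. The observed types are precisely the cycle types that occur in (C_3 x C_3) : C_4 (6T10) (apart from the identity). Each of the other remaining candidates has further cycle types, and by the Chebotarev density theorem the matching factorization patterns would occur for a proportion of primes equal to their share of the group: A_6 (6T15) additionally contains elements of type 5+1 (144 of its 360 elements, about 40% of primes). None of the 19 primes tested shows any such pattern (for each of these groups the chance of that is below 10^-4), which rules them out. Hence G = (C_3 x C_3) : C_4 (6T10), of order 36.

(C_3 x C_3) : C_4, the transitive group 6T10 of order 36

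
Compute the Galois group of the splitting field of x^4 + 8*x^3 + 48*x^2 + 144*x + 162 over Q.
D_4 (also written D4)

The polynomial is an irreducible quartic over Q and its discriminant is 73156608, which is not a perfect square, so the Galois group is not contained in A_4. The resolvent cubic y^3 - 48*y^2 + 504*y has exactly one rational root, so the Galois group is C_4 or D_4. The quartic remains irreducible over Q(sqrt(disc)), so the group is D_4.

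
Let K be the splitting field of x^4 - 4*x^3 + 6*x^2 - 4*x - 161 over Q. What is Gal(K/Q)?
4T3: D_4

The polynomial is an irreducible quartic over Q and its discriminant is -1088391168, which is not a perfect square, so the Galois group is not contained in A_4. The resolvent cubic y^3 - 6*y^2 + 660*y - 1304 has exactly one rational root, so the Galois group is C_4 or D_4. The quartic remains irreducible over Q(sqrt(disc)), so the group is D_4.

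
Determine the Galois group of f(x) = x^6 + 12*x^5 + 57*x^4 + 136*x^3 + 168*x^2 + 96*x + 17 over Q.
The polynomial f is an irreducible sextic over Q, so G = Gal(f/Q) is one of the 16 transitive subgroups 6T1, ..., 6T16 of S_6. The discriminant of f is -419904, which is not a perfect square, so G is not contained in A_6. The transitive groups of degree 6 not contained in A_6 are: C_6 (6T1, order 6), S_3 (6T2, order 6), D_6 (6T3, order 12), C_3 x S_3 (6T5, order 18), A_4 x C_2 (6T6, order 24), S_4 (6T8, order 24), S_3 x S_3 (6T9, order 36), S_4 x C_2 (6T11, order 48), (S_3 x S_3) : C_2 (6T13, order 72), PGL(2,5) (6T14, order 120), S_6 (6T16, order 720). By Dedekind's theorem, for a prime p not dividing disc(f) the degrees of the irreducible factors of f mod p form the cycle type of an element of G. Factoring f modulo the 33 such primes p <= 149 (skipping 2, 3, which divide the discriminant), each new pattern first appears at: mod 5: f = (x^3 + 2x + 4)(x^3 + 2x^2 + 3), pattern 3+3; mod 7: f = (x^6 + 5x^5 + x^4 + 3x^3 + 5x + 3), pattern 6; mod 17: f = (x)(x + 4)(x^2 + 4x + 10)(x^2 + 4x + 16), pattern 2+2+1+1; mod 19: f = (x + 8)(x + 9)(x + 14)(x + 15)(x^2 + 4x + 10), pattern 2+1+1+1+1; mod 71: f = (x^2 + 4x + 44)(x^2 + 4x + 49)(x^2 + 4x + 58), pattern 2+2+2. No other pattern occurs in this range, so the set of observed cycle types is {3+3, 6, 2+2+1+1, 2+1+1+1+1, 2+2+2}. The candidates containing elements of all these cycle types are A_4 x C_2 (6T6) of order 24, S_4 x C_2 (6T11) of order 48, (S_3 x S_3) : C_2 (6T13) of order 72, S_6 (6T16) of order 720; the others are excluded. The observed types are precisely the cycle types that occur in A_4 x C_2 (6T6) (apart from the identity). Each of the other remaining candidates has further cycle types, and by the Chebotarev density theorem the matching factorization patterns would occur for a proportion of primes equal to their share of the group: S_4 x C_2 (6T11) additionally contains elements of type 4+2, 4+1+1 (12 of its 48 elements, about 25% of primes); (S_3 x S_3) : C_2 (6T13) additionally contains elements of type 4+2, 3+2+1, 3+1+1+1 (34 of its 72 elements, about 47% of primes); S_6 (6T16) additionally contains elements of type 5+1, 4+2, 4+1+1, 3+2+1, 3+1+1+1 (484 of its 720 elements, about 67% of primes). None of the 33 primes tested shows any such pattern (for each of these groups the chance of that is below 10^-4), which rules them out. Hence G = A_4 x C_2 (6T6), of order 24.

A_4 x C_2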